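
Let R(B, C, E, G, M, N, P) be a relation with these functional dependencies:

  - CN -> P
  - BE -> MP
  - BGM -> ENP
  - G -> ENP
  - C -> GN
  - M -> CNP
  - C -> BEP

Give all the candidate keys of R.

{C}⁺: C→GN adds G, N; C→BEP adds B, E, P; BE→MP adds M → {B, C, E, G, M, N, P}.
{M}⁺: M→CNP adds C, N, P; C→BEP adds B, E; C→GN adds G → {B, C, E, G, M, N, P}.
{B, E}⁺: BE→MP adds M, P; M→CNP adds C, N; C→GN adds G → {B, C, E, G, M, N, P}.
{B, G}⁺: G→ENP adds E, N, P; BE→MP adds M; M→CNP adds C → {B, C, E, G, M, N, P}.
Any other superkey contains one of these as a subset, so there are no further candidate keys.

{C}, {M}, {B, E}, {B, G}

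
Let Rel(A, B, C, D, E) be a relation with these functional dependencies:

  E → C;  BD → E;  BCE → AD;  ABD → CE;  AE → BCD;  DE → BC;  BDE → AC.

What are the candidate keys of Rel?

{A, E}⁺: E→C adds C; AE→BCD adds B, D → {A, B, C, D, E}.
{B, D}⁺: BD→E adds E; DE→BC adds C; BDE→AC adds A → {A, B, C, D, E}.
{B, E}⁺: E→C adds C; BCE→AD adds A, D → {A, B, C, D, E}.
{D, E}⁺: E→C adds C; DE→BC adds B; BDE→AC adds A → {A, B, C, D, E}.

{A, E}, {B, D}, {B, E}, {D, E}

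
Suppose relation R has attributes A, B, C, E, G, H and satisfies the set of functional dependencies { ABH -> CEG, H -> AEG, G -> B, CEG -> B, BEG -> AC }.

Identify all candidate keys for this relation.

H

Attribute H never appears on the right-hand side of any dependency, so H must belong to every candidate key.
{H}⁺ = {A, B, C, E, G, H}, which is all of the schema, so {H} is the only candidate key.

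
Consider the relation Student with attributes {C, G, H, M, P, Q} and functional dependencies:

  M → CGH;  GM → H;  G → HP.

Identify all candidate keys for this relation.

Attributes M, Q never appear on any right-hand side, so every candidate key must contain {M, Q}.
{M, Q}⁺ = {C, G, H, M, P, Q}, which is all of the schema, so {M, Q} is the only candidate key.

{M, Q}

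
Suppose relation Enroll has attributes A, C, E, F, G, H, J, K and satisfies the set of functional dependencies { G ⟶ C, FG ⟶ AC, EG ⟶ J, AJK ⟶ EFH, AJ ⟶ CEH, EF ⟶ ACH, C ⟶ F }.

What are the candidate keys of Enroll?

EGK, GJK

{E, G, K}⁺: G→C adds C; EG→J adds J; C→F adds F; FG→AC adds A; AJK→EFH adds H → {A, C, E, F, G, H, J, K}. Minimal: {G, K}⁺ = {A, C, F, G, K}; {E, K}⁺ = {E, K}; {E, G}⁺ = {A, C, E, F, G, H, J} — none reach the full schema.
{G, J, K}⁺: G→C adds C; C→F adds F; FG→AC adds A; AJK→EFH adds E, H → {A, C, E, F, G, H, J, K}. Minimal: {J, K}⁺ = {J, K}; {G, K}⁺ = {A, C, F, G, K}; {G, J}⁺ = {A, C, E, F, G, H, J} — none reach the full schema.
Any other superkey contains one of these as a subset, so there are no further candidate keys.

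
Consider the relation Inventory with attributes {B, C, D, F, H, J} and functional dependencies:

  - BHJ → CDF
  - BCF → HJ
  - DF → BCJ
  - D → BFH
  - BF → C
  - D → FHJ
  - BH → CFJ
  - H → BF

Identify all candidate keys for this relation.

{D}⁺: D→BFH adds B, F, H; BF→C adds C; D→FHJ adds J → {B, C, D, F, H, J}.
{H}⁺: H→BF adds B, F; BF→C adds C; BH→CFJ adds J; BHJ→CDF adds D → {B, C, D, F, H, J}.
{B, F}⁺: BF→C adds C; BCF→HJ adds H, J; BHJ→CDF adds D → {B, C, D, F, H, J}.
Any other superkey contains one of these as a subset, so there are no further candidate keys.

{D}, {H}, {B, F}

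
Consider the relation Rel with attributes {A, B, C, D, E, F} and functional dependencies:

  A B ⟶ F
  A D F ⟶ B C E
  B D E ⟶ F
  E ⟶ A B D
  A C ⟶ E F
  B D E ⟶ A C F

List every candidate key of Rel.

{E}⁺: E→ABD adds A, B, D; BDE→ACF adds C, F → {A, B, C, D, E, F}.
{A, C}⁺: AC→EF adds E, F; E→ABD adds B, D → {A, B, C, D, E, F}.
{A, B, D}⁺: AB→F adds F; ADF→BCE adds C, E → {A, B, C, D, E, F}.
{A, D, F}⁺: ADF→BCE adds B, C, E → {A, B, C, D, E, F}.
Any other superkey contains one of these as a subset, so there are no further candidate keys.

{E}, {A, C}, {A, B, D}, {A, D, F}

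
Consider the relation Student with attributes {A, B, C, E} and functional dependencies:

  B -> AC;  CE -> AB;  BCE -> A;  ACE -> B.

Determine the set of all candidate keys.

Attribute E never appears on the right-hand side of any dependency, so E must belong to every candidate key.
{E}⁺ = {E}, which is not all of the schema, so we must add further attributes.
{B, E}⁺: B→AC adds A, C → {A, B, C, E}. Minimal: {E}⁺ = {E}; {B}⁺ = {A, B, C} — none reach the full schema.
{C, E}⁺: CE→AB adds A, B → {A, B, C, E}. Minimal: {E}⁺ = {E}; {C}⁺ = {C} — none reach the full schema.
Any other superkey contains one of these as a subset, so there are no further candidate keys.

{B, E}, {C, E}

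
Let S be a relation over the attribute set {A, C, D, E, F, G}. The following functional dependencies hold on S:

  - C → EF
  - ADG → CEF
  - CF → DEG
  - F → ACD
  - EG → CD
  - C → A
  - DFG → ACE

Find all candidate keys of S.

{C}⁺: C→EF adds E, F; CF→DEG adds D, G; F→ACD adds A → {A, C, D, E, F, G}.
{F}⁺: F→ACD adds A, C, D; C→EF adds E; CF→DEG adds G → {A, C, D, E, F, G}.
{E, G}⁺: EG→CD adds C, D; C→A adds A; C→EF adds F → {A, C, D, E, F, G}.
{A, D, G}⁺: ADG→CEF adds C, E, F → {A, C, D, E, F, G}.

(C), (F), (E, G), (A, D, G)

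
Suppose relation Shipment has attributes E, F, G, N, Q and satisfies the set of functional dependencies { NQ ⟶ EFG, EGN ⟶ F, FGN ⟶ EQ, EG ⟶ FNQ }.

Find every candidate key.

{E, G}, {N, Q}, {F, G, N}

{E, G}⁺: EG→FNQ adds F, N, Q → {E, F, G, N, Q}. Minimal: {G}⁺ = {G}; {E}⁺ = {E} — none reach the full schema.
{N, Q}⁺: NQ→EFG adds E, F, G → {E, F, G, N, Q}. Minimal: {Q}⁺ = {Q}; {N}⁺ = {N} — none reach the full schema.
{F, G, N}⁺: FGN→EQ adds E, Q → {E, F, G, N, Q}. Minimal: {G, N}⁺ = {G, N}; {F, N}⁺ = {F, N}; {F, G}⁺ = {F, G} — none reach the full schema.
Any other superkey contains one of these as a subset, so there are no further candidate keys.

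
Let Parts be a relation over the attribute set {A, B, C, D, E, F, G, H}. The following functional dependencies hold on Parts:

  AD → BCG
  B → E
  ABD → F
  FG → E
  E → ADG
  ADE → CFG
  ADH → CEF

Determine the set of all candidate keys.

{B, H}⁺: B→E adds E; E→ADG adds A, D, G; ADE→CFG adds C, F → {A, B, C, D, E, F, G, H}. Minimal: {H}⁺ = {H}; {B}⁺ = {A, B, C, D, E, F, G} — none reach the full schema.
{E, H}⁺: E→ADG adds A, D, G; ADE→CFG adds C, F; AD→BCG adds B → {A, B, C, D, E, F, G, H}. Minimal: {H}⁺ = {H}; {E}⁺ = {A, B, C, D, E, F, G} — none reach the full schema.
{A, D, H}⁺: AD→BCG adds B, C, G; B→E adds E; ABD→F adds F → {A, B, C, D, E, F, G, H}. Minimal: {D, H}⁺ = {D, H}; {A, H}⁺ = {A, H}; {A, D}⁺ = {A, B, C, D, E, F, G} — none reach the full schema.
{F, G, H}⁺: FG→E adds E; E→ADG adds A, D; ADE→CFG adds C; AD→BCG adds B → {A, B, C, D, E, F, G, H}. Minimal: {G, H}⁺ = {G, H}; {F, H}⁺ = {F, H}; {F, G}⁺ = {A, B, C, D, E, F, G} — none reach the full schema.
Any other superkey contains one of these as a subset, so there are no further candidate keys.

{B, H}, {E, H}, {A, D, H}, {F, G, H}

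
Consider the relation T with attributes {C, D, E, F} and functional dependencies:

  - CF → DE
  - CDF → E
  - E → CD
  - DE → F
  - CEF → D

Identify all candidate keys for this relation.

(E), (C, F)

{E}⁺: E→CD adds C, D; DE→F adds F → {C, D, E, F}.
{C, F}⁺: CF→DE adds D, E → {C, D, E, F}. Minimal: {F}⁺ = {F}; {C}⁺ = {C} — none reach the full schema.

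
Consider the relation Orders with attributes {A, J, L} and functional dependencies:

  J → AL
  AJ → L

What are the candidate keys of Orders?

(J)

Attribute J never appears on the right-hand side of any dependency, so J must belong to every candidate key.
{J}⁺ = {A, J, L}, which is all of the schema, so {J} is the only candidate key.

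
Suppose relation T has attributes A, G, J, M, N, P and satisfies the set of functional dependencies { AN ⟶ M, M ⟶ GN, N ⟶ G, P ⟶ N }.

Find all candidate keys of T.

Attributes A, J, P never appear on any right-hand side, so every candidate key must contain {A, J, P}.
{A, J, P}⁺ = {A, G, J, M, N, P}, which is all of the schema, so {A, J, P} is the only candidate key.

(A, J, P)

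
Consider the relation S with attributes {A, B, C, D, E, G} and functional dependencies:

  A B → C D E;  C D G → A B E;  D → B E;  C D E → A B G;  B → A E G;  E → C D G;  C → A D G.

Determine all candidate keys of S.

{B}, {C}, {D}, {E}

{B}⁺: B→AEG adds A, E, G; E→CDG adds C, D → {A, B, C, D, E, G}.
{C}⁺: C→ADG adds A, D, G; CDG→ABE adds B, E → {A, B, C, D, E, G}.
{D}⁺: D→BE adds B, E; B→AEG adds A, G; E→CDG adds C → {A, B, C, D, E, G}.
{E}⁺: E→CDG adds C, D, G; C→ADG adds A; CDG→ABE adds B → {A, B, C, D, E, G}.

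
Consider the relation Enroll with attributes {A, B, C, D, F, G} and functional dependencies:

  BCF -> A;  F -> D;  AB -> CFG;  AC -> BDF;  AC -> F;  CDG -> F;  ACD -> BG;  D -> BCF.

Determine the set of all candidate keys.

{D}, {F}, {A, B}, {A, C}

{D}⁺: D→BCF adds B, C, F; BCF→A adds A; AB→CFG adds G → {A, B, C, D, F, G}.
{F}⁺: F→D adds D; D→BCF adds B, C; BCF→A adds A; AB→CFG adds G → {A, B, C, D, F, G}.
{A, B}⁺: AB→CFG adds C, F, G; AC→BDF adds D → {A, B, C, D, F, G}.
{A, C}⁺: AC→BDF adds B, D, F; ACD→BG adds G → {A, B, C, D, F, G}.
Any other superkey contains one of these as a subset, so there are no further candidate keys.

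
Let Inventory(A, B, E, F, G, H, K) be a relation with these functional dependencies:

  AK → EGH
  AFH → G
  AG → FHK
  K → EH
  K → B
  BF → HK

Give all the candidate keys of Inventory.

{A, G}⁺: AG→FHK adds F, H, K; K→EH adds E; K→B adds B → {A, B, E, F, G, H, K}. Minimal: {G}⁺ = {G}; {A}⁺ = {A} — none reach the full schema.
{A, K}⁺: AK→EGH adds E, G, H; AG→FHK adds F; K→B adds B → {A, B, E, F, G, H, K}. Minimal: {K}⁺ = {B, E, H, K}; {A}⁺ = {A} — none reach the full schema.
{A, B, F}⁺: BF→HK adds H, K; AK→EGH adds E, G → {A, B, E, F, G, H, K}. Minimal: {B, F}⁺ = {B, E, F, H, K}; {A, F}⁺ = {A, F}; {A, B}⁺ = {A, B} — none reach the full schema.
{A, F, H}⁺: AFH→G adds G; AG→FHK adds K; K→EH adds E; K→B adds B → {A, B, E, F, G, H, K}. Minimal: {F, H}⁺ = {F, H}; {A, H}⁺ = {A, H}; {A, F}⁺ = {A, F} — none reach the full schema.

AG, AK, ABF, AFH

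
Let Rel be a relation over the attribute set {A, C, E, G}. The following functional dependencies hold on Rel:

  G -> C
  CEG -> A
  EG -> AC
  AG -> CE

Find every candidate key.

{A, G}⁺: G→C adds C; AG→CE adds E → {A, C, E, G}. Minimal: {G}⁺ = {C, G}; {A}⁺ = {A} — none reach the full schema.
{E, G}⁺: G→C adds C; CEG→A adds A → {A, C, E, G}. Minimal: {G}⁺ = {C, G}; {E}⁺ = {E} — none reach the full schema.
Any other superkey contains one of these as a subset, so there are no further candidate keys.

{A, G}; {E, G}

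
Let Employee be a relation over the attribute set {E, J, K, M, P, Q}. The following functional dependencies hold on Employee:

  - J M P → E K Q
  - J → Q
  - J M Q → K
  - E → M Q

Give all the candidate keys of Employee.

{E, J, P}⁺: J→Q adds Q; E→MQ adds M; JMP→EKQ adds K → {E, J, K, M, P, Q}.
{J, M, P}⁺: JMP→EKQ adds E, K, Q → {E, J, K, M, P, Q}.
Any other superkey contains one of these as a subset, so there are no further candidate keys.

(E, J, P), (J, M, P)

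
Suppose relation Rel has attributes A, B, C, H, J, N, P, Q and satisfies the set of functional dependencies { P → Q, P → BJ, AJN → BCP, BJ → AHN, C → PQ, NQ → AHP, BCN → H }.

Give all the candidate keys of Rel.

{C}⁺: C→PQ adds P, Q; P→BJ adds B, J; BJ→AHN adds A, H, N → {A, B, C, H, J, N, P, Q}.
{P}⁺: P→Q adds Q; P→BJ adds B, J; BJ→AHN adds A, H, N; AJN→BCP adds C → {A, B, C, H, J, N, P, Q}.
{B, J}⁺: BJ→AHN adds A, H, N; AJN→BCP adds C, P; C→PQ adds Q → {A, B, C, H, J, N, P, Q}. Minimal: {J}⁺ = {J}; {B}⁺ = {B} — none reach the full schema.
{N, Q}⁺: NQ→AHP adds A, H, P; P→BJ adds B, J; AJN→BCP adds C → {A, B, C, H, J, N, P, Q}. Minimal: {Q}⁺ = {Q}; {N}⁺ = {N} — none reach the full schema.
{A, J, N}⁺: AJN→BCP adds B, C, P; BJ→AHN adds H; C→PQ adds Q → {A, B, C, H, J, N, P, Q}. Minimal: {J, N}⁺ = {J, N}; {A, N}⁺ = {A, N}; {A, J}⁺ = {A, J} — none reach the full schema.

(C), (P), (B, J), (N, Q), (A, J, N)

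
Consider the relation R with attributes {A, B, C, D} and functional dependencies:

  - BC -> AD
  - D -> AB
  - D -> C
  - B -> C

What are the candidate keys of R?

B, D

{B}⁺: B→C adds C; BC→AD adds A, D → {A, B, C, D}.
{D}⁺: D→AB adds A, B; D→C adds C → {A, B, C, D}.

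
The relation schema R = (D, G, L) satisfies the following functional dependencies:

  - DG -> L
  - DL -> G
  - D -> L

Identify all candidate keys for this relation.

{D}

{D}⁺: D→L adds L; DL→G adds G → {D, G, L}.
No other minimal superkey exists.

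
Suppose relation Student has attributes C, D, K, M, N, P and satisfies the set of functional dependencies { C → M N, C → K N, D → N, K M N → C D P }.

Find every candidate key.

(C); (D, K, M); (K, M, N)

{C}⁺: C→MN adds M, N; C→KN adds K; KMN→CDP adds D, P → {C, D, K, M, N, P}.
{D, K, M}⁺: D→N adds N; KMN→CDP adds C, P → {C, D, K, M, N, P}. Minimal: {K, M}⁺ = {K, M}; {D, M}⁺ = {D, M, N}; {D, K}⁺ = {D, K, N} — none reach the full schema.
{K, M, N}⁺: KMN→CDP adds C, D, P → {C, D, K, M, N, P}. Minimal: {M, N}⁺ = {M, N}; {K, N}⁺ = {K, N}; {K, M}⁺ = {K, M} — none reach the full schema.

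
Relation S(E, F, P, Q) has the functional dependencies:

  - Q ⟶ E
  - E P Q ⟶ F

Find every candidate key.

{P, Q}⁺: Q→E adds E; EPQ→F adds F → {E, F, P, Q}. Minimal: {Q}⁺ = {E, Q}; {P}⁺ = {P} — none reach the full schema.
No other minimal superkey exists.

{P, Q}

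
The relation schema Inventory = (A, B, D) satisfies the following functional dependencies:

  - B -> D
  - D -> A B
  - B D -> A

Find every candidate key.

B; D

{B}⁺: B→D adds D; D→AB adds A → {A, B, D}.
{D}⁺: D→AB adds A, B → {A, B, D}.
Any other superkey contains one of these as a subset, so there are no further candidate keys.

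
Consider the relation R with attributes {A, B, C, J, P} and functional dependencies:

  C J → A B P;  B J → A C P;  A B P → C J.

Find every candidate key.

{B, J}⁺: BJ→ACP adds A, C, P → {A, B, C, J, P}.
{C, J}⁺: CJ→ABP adds A, B, P → {A, B, C, J, P}.
{A, B, P}⁺: ABP→CJ adds C, J → {A, B, C, J, P}.
Any other superkey contains one of these as a subset, so there are no further candidate keys.

{B, J}; {C, J}; {A, B, P}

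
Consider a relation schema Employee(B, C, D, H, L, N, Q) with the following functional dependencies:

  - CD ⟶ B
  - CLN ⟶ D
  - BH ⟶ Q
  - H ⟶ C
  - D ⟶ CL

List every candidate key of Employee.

{D, H, N}; {H, L, N}

Attributes H, N never appear on any right-hand side, so every candidate key must contain {H, N}.
{H, N}⁺ = {C, H, N}, which is not all of the schema, so we must add further attributes.
{D, H, N}⁺: H→C adds C; D→CL adds L; CD→B adds B; BH→Q adds Q → {B, C, D, H, L, N, Q}.
{H, L, N}⁺: H→C adds C; CLN→D adds D; CD→B adds B; BH→Q adds Q → {B, C, D, H, L, N, Q}.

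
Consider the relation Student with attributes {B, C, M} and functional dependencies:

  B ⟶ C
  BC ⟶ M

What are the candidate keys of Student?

{B}

Attribute B never appears on the right-hand side of any dependency, so B must belong to every candidate key.
{B}⁺ = {B, C, M}, which is all of the schema, so {B} is the only candidate key.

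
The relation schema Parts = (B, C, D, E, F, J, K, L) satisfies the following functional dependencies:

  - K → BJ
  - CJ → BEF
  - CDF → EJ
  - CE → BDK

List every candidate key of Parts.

{C, E, L}, {C, J, L}, {C, K, L}, {C, D, F, L}

Attributes C, L never appear on any right-hand side, so every candidate key must contain {C, L}.
{C, L}⁺ = {C, L}, which is not all of the schema, so we must add further attributes.
{C, E, L}⁺: CE→BDK adds B, D, K; K→BJ adds J; CJ→BEF adds F → {B, C, D, E, F, J, K, L}. Minimal: {E, L}⁺ = {E, L}; {C, L}⁺ = {C, L}; {C, E}⁺ = {B, C, D, E, F, J, K} — none reach the full schema.
{C, J, L}⁺: CJ→BEF adds B, E, F; CE→BDK adds D, K → {B, C, D, E, F, J, K, L}. Minimal: {J, L}⁺ = {J, L}; {C, L}⁺ = {C, L}; {C, J}⁺ = {B, C, D, E, F, J, K} — none reach the full schema.
{C, K, L}⁺: K→BJ adds B, J; CJ→BEF adds E, F; CE→BDK adds D → {B, C, D, E, F, J, K, L}. Minimal: {K, L}⁺ = {B, J, K, L}; {C, L}⁺ = {C, L}; {C, K}⁺ = {B, C, D, E, F, J, K} — none reach the full schema.
{C, D, F, L}⁺: CDF→EJ adds E, J; CE→BDK adds B, K → {B, C, D, E, F, J, K, L}. Minimal: {D, F, L}⁺ = {D, F, L}; {C, F, L}⁺ = {C, F, L}; {C, D, L}⁺ = {C, D, L}; … — none reach the full schema.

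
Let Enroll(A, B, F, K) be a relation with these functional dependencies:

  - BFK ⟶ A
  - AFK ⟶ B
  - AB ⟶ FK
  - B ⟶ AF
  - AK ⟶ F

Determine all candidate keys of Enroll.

{B}⁺: B→AF adds A, F; AB→FK adds K → {A, B, F, K}.
{A, K}⁺: AK→F adds F; AFK→B adds B → {A, B, F, K}. Minimal: {K}⁺ = {K}; {A}⁺ = {A} — none reach the full schema.

{B}, {A, K}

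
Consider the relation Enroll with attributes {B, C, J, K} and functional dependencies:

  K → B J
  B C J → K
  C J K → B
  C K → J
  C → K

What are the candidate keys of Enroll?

Attribute C never appears on the right-hand side of any dependency, so C must belong to every candidate key.
{C}⁺ = {B, C, J, K}, which is all of the schema, so {C} is the only candidate key.

(C)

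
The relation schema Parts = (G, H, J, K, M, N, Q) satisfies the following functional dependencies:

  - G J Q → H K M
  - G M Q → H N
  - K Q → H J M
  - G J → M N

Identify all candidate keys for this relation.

(G, J, Q); (G, K, Q)

Attributes G, Q never appear on any right-hand side, so every candidate key must contain {G, Q}.
{G, Q}⁺ = {G, Q}, which is not all of the schema, so we must add further attributes.
{G, J, Q}⁺: GJQ→HKM adds H, K, M; GMQ→HN adds N → {G, H, J, K, M, N, Q}. Minimal: {J, Q}⁺ = {J, Q}; {G, Q}⁺ = {G, Q}; {G, J}⁺ = {G, J, M, N} — none reach the full schema.
{G, K, Q}⁺: KQ→HJM adds H, J, M; GJ→MN adds N → {G, H, J, K, M, N, Q}. Minimal: {K, Q}⁺ = {H, J, K, M, Q}; {G, Q}⁺ = {G, Q}; {G, K}⁺ = {G, K} — none reach the full schema.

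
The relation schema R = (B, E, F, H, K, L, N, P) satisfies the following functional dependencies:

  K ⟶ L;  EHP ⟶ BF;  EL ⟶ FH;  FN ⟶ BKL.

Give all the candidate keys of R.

Attributes E, N, P never appear on any right-hand side, so every candidate key must contain {E, N, P}.
{E, N, P}⁺ = {E, N, P}, which is not all of the schema, so we must add further attributes.
{E, F, N, P}⁺: FN→BKL adds B, K, L; EL→FH adds H → {B, E, F, H, K, L, N, P}.
{E, H, N, P}⁺: EHP→BF adds B, F; FN→BKL adds K, L → {B, E, F, H, K, L, N, P}.
{E, K, N, P}⁺: K→L adds L; EL→FH adds F, H; FN→BKL adds B → {B, E, F, H, K, L, N, P}.
{E, L, N, P}⁺: EL→FH adds F, H; FN→BKL adds B, K → {B, E, F, H, K, L, N, P}.

{E, F, N, P}; {E, H, N, P}; {E, K, N, P}; {E, L, N, P}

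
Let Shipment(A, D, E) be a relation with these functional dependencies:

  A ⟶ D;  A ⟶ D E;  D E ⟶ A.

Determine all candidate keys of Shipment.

{A}⁺: A→D adds D; A→DE adds E → {A, D, E}.
{D, E}⁺: DE→A adds A → {A, D, E}.

{A}, {D, E}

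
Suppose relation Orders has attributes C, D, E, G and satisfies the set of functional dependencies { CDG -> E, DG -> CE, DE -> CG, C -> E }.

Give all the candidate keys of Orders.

Attribute D never appears on the right-hand side of any dependency, so D must belong to every candidate key.
{D}⁺ = {D}, which is not all of the schema, so we must add further attributes.
{C, D}⁺: C→E adds E; DE→CG adds G → {C, D, E, G}.
{D, E}⁺: DE→CG adds C, G → {C, D, E, G}.
{D, G}⁺: DG→CE adds C, E → {C, D, E, G}.

{C, D}; {D, E}; {D, G}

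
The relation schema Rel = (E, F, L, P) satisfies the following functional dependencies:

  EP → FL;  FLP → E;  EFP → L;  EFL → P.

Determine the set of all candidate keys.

(E, P), (E, F, L), (F, L, P)

{E, P}⁺: EP→FL adds F, L → {E, F, L, P}. Minimal: {P}⁺ = {P}; {E}⁺ = {E} — none reach the full schema.
{E, F, L}⁺: EFL→P adds P → {E, F, L, P}. Minimal: {F, L}⁺ = {F, L}; {E, L}⁺ = {E, L}; {E, F}⁺ = {E, F} — none reach the full schema.
{F, L, P}⁺: FLP→E adds E → {E, F, L, P}. Minimal: {L, P}⁺ = {L, P}; {F, P}⁺ = {F, P}; {F, L}⁺ = {F, L} — none reach the full schema.
Any other superkey contains one of these as a subset, so there are no further candidate keys.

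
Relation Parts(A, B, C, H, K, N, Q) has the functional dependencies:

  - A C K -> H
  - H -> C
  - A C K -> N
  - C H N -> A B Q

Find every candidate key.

{A, C, K}⁺: ACK→H adds H; ACK→N adds N; CHN→ABQ adds B, Q → {A, B, C, H, K, N, Q}. Minimal: {C, K}⁺ = {C, K}; {A, K}⁺ = {A, K}; {A, C}⁺ = {A, C} — none reach the full schema.
{A, H, K}⁺: H→C adds C; ACK→N adds N; CHN→ABQ adds B, Q → {A, B, C, H, K, N, Q}. Minimal: {H, K}⁺ = {C, H, K}; {A, K}⁺ = {A, K}; {A, H}⁺ = {A, C, H} — none reach the full schema.
{H, K, N}⁺: H→C adds C; CHN→ABQ adds A, B, Q → {A, B, C, H, K, N, Q}. Minimal: {K, N}⁺ = {K, N}; {H, N}⁺ = {A, B, C, H, N, Q}; {H, K}⁺ = {C, H, K} — none reach the full schema.
Any other superkey contains one of these as a subset, so there are no further candidate keys.

ACK, AHK, HKN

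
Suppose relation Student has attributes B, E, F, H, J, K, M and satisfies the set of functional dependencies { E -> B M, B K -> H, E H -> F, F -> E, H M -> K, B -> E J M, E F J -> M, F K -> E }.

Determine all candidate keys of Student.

{B, H}⁺: B→EJM adds E, J, M; EH→F adds F; HM→K adds K → {B, E, F, H, J, K, M}. Minimal: {H}⁺ = {H}; {B}⁺ = {B, E, J, M} — none reach the full schema.
{B, K}⁺: BK→H adds H; B→EJM adds E, J, M; EH→F adds F → {B, E, F, H, J, K, M}. Minimal: {K}⁺ = {K}; {B}⁺ = {B, E, J, M} — none reach the full schema.
{E, H}⁺: E→BM adds B, M; EH→F adds F; HM→K adds K; B→EJM adds J → {B, E, F, H, J, K, M}. Minimal: {H}⁺ = {H}; {E}⁺ = {B, E, J, M} — none reach the full schema.
{E, K}⁺: E→BM adds B, M; BK→H adds H; EH→F adds F; B→EJM adds J → {B, E, F, H, J, K, M}. Minimal: {K}⁺ = {K}; {E}⁺ = {B, E, J, M} — none reach the full schema.
{F, H}⁺: F→E adds E; E→BM adds B, M; HM→K adds K; B→EJM adds J → {B, E, F, H, J, K, M}. Minimal: {H}⁺ = {H}; {F}⁺ = {B, E, F, J, M} — none reach the full schema.
{F, K}⁺: F→E adds E; E→BM adds B, M; BK→H adds H; B→EJM adds J → {B, E, F, H, J, K, M}. Minimal: {K}⁺ = {K}; {F}⁺ = {B, E, F, J, M} — none reach the full schema.

BH, BK, EH, EK, FH, FK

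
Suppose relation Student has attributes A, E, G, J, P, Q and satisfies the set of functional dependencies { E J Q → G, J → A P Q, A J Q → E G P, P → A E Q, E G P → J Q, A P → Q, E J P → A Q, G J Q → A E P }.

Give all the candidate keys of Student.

{J}⁺: J→APQ adds A, P, Q; AJQ→EGP adds E, G → {A, E, G, J, P, Q}.
{G, P}⁺: P→AEQ adds A, E, Q; EGP→JQ adds J → {A, E, G, J, P, Q}. Minimal: {P}⁺ = {A, E, P, Q}; {G}⁺ = {G} — none reach the full schema.
Any other superkey contains one of these as a subset, so there are no further candidate keys.

{J}, {G, P}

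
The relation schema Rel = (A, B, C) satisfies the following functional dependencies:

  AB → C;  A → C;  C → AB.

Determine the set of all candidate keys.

{A}⁺: A→C adds C; C→AB adds B → {A, B, C}.
{C}⁺: C→AB adds A, B → {A, B, C}.
Any other superkey contains one of these as a subset, so there are no further candidate keys.

(A), (C)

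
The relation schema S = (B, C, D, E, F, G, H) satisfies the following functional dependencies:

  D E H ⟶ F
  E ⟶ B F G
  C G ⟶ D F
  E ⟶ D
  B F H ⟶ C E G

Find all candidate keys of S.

EH, BFH, BCGH

Attribute H never appears on the right-hand side of any dependency, so H must belong to every candidate key.
{H}⁺ = {H}, which is not all of the schema, so we must add further attributes.
{E, H}⁺: E→BFG adds B, F, G; E→D adds D; BFH→CEG adds C → {B, C, D, E, F, G, H}.
{B, F, H}⁺: BFH→CEG adds C, E, G; CG→DF adds D → {B, C, D, E, F, G, H}.
{B, C, G, H}⁺: CG→DF adds D, F; BFH→CEG adds E → {B, C, D, E, F, G, H}.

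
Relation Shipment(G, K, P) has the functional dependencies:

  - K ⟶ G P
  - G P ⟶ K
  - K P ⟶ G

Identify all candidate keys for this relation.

K; GP

{K}⁺: K→GP adds G, P → {G, K, P}.
{G, P}⁺: GP→K adds K → {G, K, P}.
Any other superkey contains one of these as a subset, so there are no further candidate keys.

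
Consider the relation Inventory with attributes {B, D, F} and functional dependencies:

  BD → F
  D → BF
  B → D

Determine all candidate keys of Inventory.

{B}, {D}

{B}⁺: B→D adds D; BD→F adds F → {B, D, F}.
{D}⁺: D→BF adds B, F → {B, D, F}.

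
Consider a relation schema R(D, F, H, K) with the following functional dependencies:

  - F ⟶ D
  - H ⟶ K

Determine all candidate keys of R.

Attributes F, H never appear on any right-hand side, so every candidate key must contain {F, H}.
{F, H}⁺ = {D, F, H, K}, which is all of the schema, so {F, H} is the only candidate key.

FH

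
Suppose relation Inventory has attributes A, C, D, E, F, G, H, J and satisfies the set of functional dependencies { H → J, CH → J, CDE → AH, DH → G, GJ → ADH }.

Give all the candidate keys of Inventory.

{C, D, E, F}, {C, E, F, G, H}, {C, E, F, G, J}

Attributes C, E, F never appear on any right-hand side, so every candidate key must contain {C, E, F}.
{C, E, F}⁺ = {C, E, F}, which is not all of the schema, so we must add further attributes.
{C, D, E, F}⁺: CDE→AH adds A, H; DH→G adds G; H→J adds J → {A, C, D, E, F, G, H, J}. Minimal: {D, E, F}⁺ = {D, E, F}; {C, E, F}⁺ = {C, E, F}; {C, D, F}⁺ = {C, D, F}; … — none reach the full schema.
{C, E, F, G, H}⁺: H→J adds J; GJ→ADH adds A, D → {A, C, D, E, F, G, H, J}. Minimal: {E, F, G, H}⁺ = {A, D, E, F, G, H, J}; {C, F, G, H}⁺ = {A, C, D, F, G, H, J}; {C, E, G, H}⁺ = {A, C, D, E, G, H, J}; … — none reach the full schema.
{C, E, F, G, J}⁺: GJ→ADH adds A, D, H → {A, C, D, E, F, G, H, J}. Minimal: {E, F, G, J}⁺ = {A, D, E, F, G, H, J}; {C, F, G, J}⁺ = {A, C, D, F, G, H, J}; {C, E, G, J}⁺ = {A, C, D, E, G, H, J}; … — none reach the full schema.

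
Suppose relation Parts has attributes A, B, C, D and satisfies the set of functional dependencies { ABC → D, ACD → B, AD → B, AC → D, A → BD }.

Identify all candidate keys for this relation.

{A, C}

Attributes A, C never appear on any right-hand side, so every candidate key must contain {A, C}.
{A, C}⁺ = {A, B, C, D}, which is all of the schema, so {A, C} is the only candidate key.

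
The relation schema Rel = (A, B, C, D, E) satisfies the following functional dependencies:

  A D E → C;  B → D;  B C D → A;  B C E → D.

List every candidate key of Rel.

Attributes B, E never appear on any right-hand side, so every candidate key must contain {B, E}.
{B, E}⁺ = {B, D, E}, which is not all of the schema, so we must add further attributes.
{A, B, E}⁺: B→D adds D; ADE→C adds C → {A, B, C, D, E}.
{B, C, E}⁺: B→D adds D; BCD→A adds A → {A, B, C, D, E}.

ABE; BCE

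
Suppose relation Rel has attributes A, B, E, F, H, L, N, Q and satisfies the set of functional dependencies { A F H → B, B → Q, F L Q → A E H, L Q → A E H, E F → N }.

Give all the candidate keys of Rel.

{B, F, L}, {F, L, Q}, {A, F, H, L}

Attributes F, L never appear on any right-hand side, so every candidate key must contain {F, L}.
{F, L}⁺ = {F, L}, which is not all of the schema, so we must add further attributes.
{B, F, L}⁺: B→Q adds Q; FLQ→AEH adds A, E, H; EF→N adds N → {A, B, E, F, H, L, N, Q}. Minimal: {F, L}⁺ = {F, L}; {B, L}⁺ = {A, B, E, H, L, Q}; {B, F}⁺ = {B, F, Q} — none reach the full schema.
{F, L, Q}⁺: FLQ→AEH adds A, E, H; EF→N adds N; AFH→B adds B → {A, B, E, F, H, L, N, Q}. Minimal: {L, Q}⁺ = {A, E, H, L, Q}; {F, Q}⁺ = {F, Q}; {F, L}⁺ = {F, L} — none reach the full schema.
{A, F, H, L}⁺: AFH→B adds B; B→Q adds Q; FLQ→AEH adds E; EF→N adds N → {A, B, E, F, H, L, N, Q}. Minimal: {F, H, L}⁺ = {F, H, L}; {A, H, L}⁺ = {A, H, L}; {A, F, L}⁺ = {A, F, L}; … — none reach the full schema.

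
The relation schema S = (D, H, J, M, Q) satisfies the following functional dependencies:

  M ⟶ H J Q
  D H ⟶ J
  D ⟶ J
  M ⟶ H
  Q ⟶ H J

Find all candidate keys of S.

Attributes D, M never appear on any right-hand side, so every candidate key must contain {D, M}.
{D, M}⁺ = {D, H, J, M, Q}, which is all of the schema, so {D, M} is the only candidate key.

{D, M}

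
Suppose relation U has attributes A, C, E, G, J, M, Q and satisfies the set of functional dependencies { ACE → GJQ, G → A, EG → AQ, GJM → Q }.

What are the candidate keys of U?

{A, C, E, M}, {C, E, G, M}

Attributes C, E, M never appear on any right-hand side, so every candidate key must contain {C, E, M}.
{C, E, M}⁺ = {C, E, M}, which is not all of the schema, so we must add further attributes.
{A, C, E, M}⁺: ACE→GJQ adds G, J, Q → {A, C, E, G, J, M, Q}. Minimal: {C, E, M}⁺ = {C, E, M}; {A, E, M}⁺ = {A, E, M}; {A, C, M}⁺ = {A, C, M}; … — none reach the full schema.
{C, E, G, M}⁺: G→A adds A; EG→AQ adds Q; ACE→GJQ adds J → {A, C, E, G, J, M, Q}. Minimal: {E, G, M}⁺ = {A, E, G, M, Q}; {C, G, M}⁺ = {A, C, G, M}; {C, E, M}⁺ = {C, E, M}; … — none reach the full schema.
Any other superkey contains one of these as a subset, so there are no further candidate keys.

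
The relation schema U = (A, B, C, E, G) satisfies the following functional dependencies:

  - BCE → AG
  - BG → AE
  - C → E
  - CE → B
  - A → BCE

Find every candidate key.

{A}; {C}; {B, G}

{A}⁺: A→BCE adds B, C, E; BCE→AG adds G → {A, B, C, E, G}.
{C}⁺: C→E adds E; CE→B adds B; BCE→AG adds A, G → {A, B, C, E, G}.
{B, G}⁺: BG→AE adds A, E; A→BCE adds C → {A, B, C, E, G}. Minimal: {G}⁺ = {G}; {B}⁺ = {B} — none reach the full schema.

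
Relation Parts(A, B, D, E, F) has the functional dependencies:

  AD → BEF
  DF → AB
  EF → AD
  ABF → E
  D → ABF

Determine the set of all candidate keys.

D; EF; ABF

{D}⁺: D→ABF adds A, B, F; AD→BEF adds E → {A, B, D, E, F}.
{E, F}⁺: EF→AD adds A, D; D→ABF adds B → {A, B, D, E, F}. Minimal: {F}⁺ = {F}; {E}⁺ = {E} — none reach the full schema.
{A, B, F}⁺: ABF→E adds E; EF→AD adds D → {A, B, D, E, F}. Minimal: {B, F}⁺ = {B, F}; {A, F}⁺ = {A, F}; {A, B}⁺ = {A, B} — none reach the full schema.
Any other superkey contains one of these as a subset, so there are no further candidate keys.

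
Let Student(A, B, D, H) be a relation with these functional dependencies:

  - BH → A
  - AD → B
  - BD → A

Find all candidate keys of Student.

{A, D, H}, {B, D, H}

Attributes D, H never appear on any right-hand side, so every candidate key must contain {D, H}.
{D, H}⁺ = {D, H}, which is not all of the schema, so we must add further attributes.
{A, D, H}⁺: AD→B adds B → {A, B, D, H}.
{B, D, H}⁺: BH→A adds A → {A, B, D, H}.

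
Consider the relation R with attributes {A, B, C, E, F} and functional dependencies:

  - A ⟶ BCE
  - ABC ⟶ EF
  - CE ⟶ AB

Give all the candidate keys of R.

(A), (C, E)

{A}⁺: A→BCE adds B, C, E; ABC→EF adds F → {A, B, C, E, F}.
{C, E}⁺: CE→AB adds A, B; ABC→EF adds F → {A, B, C, E, F}.
Any other superkey contains one of these as a subset, so there are no further candidate keys.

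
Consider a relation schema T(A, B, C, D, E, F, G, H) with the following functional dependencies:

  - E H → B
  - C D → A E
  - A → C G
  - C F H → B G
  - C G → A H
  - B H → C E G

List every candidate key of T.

(A, D, F); (C, D, F); (B, D, F, H); (D, E, F, H)

Attributes D, F never appear on any right-hand side, so every candidate key must contain {D, F}.
{D, F}⁺ = {D, F}, which is not all of the schema, so we must add further attributes.
{A, D, F}⁺: A→CG adds C, G; CG→AH adds H; CD→AE adds E; CFH→BG adds B → {A, B, C, D, E, F, G, H}. Minimal: {D, F}⁺ = {D, F}; {A, F}⁺ = {A, B, C, E, F, G, H}; {A, D}⁺ = {A, B, C, D, E, G, H} — none reach the full schema.
{C, D, F}⁺: CD→AE adds A, E; A→CG adds G; CG→AH adds H; EH→B adds B → {A, B, C, D, E, F, G, H}. Minimal: {D, F}⁺ = {D, F}; {C, F}⁺ = {C, F}; {C, D}⁺ = {A, B, C, D, E, G, H} — none reach the full schema.
{B, D, F, H}⁺: BH→CEG adds C, E, G; CD→AE adds A → {A, B, C, D, E, F, G, H}. Minimal: {D, F, H}⁺ = {D, F, H}; {B, F, H}⁺ = {A, B, C, E, F, G, H}; {B, D, H}⁺ = {A, B, C, D, E, G, H}; … — none reach the full schema.
{D, E, F, H}⁺: EH→B adds B; BH→CEG adds C, G; CD→AE adds A → {A, B, C, D, E, F, G, H}. Minimal: {E, F, H}⁺ = {A, B, C, E, F, G, H}; {D, F, H}⁺ = {D, F, H}; {D, E, H}⁺ = {A, B, C, D, E, G, H}; … — none reach the full schema.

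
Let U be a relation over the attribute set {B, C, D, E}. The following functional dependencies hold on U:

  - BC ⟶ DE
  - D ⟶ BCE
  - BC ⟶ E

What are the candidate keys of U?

D, BC

{D}⁺: D→BCE adds B, C, E → {B, C, D, E}.
{B, C}⁺: BC→DE adds D, E → {B, C, D, E}. Minimal: {C}⁺ = {C}; {B}⁺ = {B} — none reach the full schema.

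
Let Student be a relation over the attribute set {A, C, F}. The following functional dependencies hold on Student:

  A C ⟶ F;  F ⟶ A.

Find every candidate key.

Attribute C never appears on the right-hand side of any dependency, so C must belong to every candidate key.
{C}⁺ = {C}, which is not all of the schema, so we must add further attributes.
{A, C}⁺: AC→F adds F → {A, C, F}. Minimal: {C}⁺ = {C}; {A}⁺ = {A} — none reach the full schema.
{C, F}⁺: F→A adds A → {A, C, F}. Minimal: {F}⁺ = {A, F}; {C}⁺ = {C} — none reach the full schema.
Any other superkey contains one of these as a subset, so there are no further candidate keys.

(A, C), (C, F)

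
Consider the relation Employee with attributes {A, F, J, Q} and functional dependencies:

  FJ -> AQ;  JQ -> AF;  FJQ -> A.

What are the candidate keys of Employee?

{F, J}, {J, Q}

Attribute J never appears on the right-hand side of any dependency, so J must belong to every candidate key.
{J}⁺ = {J}, which is not all of the schema, so we must add further attributes.
{F, J}⁺: FJ→AQ adds A, Q → {A, F, J, Q}.
{J, Q}⁺: JQ→AF adds A, F → {A, F, J, Q}.
Any other superkey contains one of these as a subset, so there are no further candidate keys.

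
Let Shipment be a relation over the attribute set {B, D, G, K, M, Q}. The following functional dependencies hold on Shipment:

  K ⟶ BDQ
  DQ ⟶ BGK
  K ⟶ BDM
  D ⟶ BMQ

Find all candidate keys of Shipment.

{D}⁺: D→BMQ adds B, M, Q; DQ→BGK adds G, K → {B, D, G, K, M, Q}.
{K}⁺: K→BDQ adds B, D, Q; DQ→BGK adds G; K→BDM adds M → {B, D, G, K, M, Q}.
Any other superkey contains one of these as a subset, so there are no further candidate keys.

(D), (K)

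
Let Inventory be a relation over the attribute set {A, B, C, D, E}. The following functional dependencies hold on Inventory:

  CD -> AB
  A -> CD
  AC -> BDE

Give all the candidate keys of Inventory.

{A}⁺: A→CD adds C, D; AC→BDE adds B, E → {A, B, C, D, E}.
{C, D}⁺: CD→AB adds A, B; AC→BDE adds E → {A, B, C, D, E}. Minimal: {D}⁺ = {D}; {C}⁺ = {C} — none reach the full schema.

(A), (C, D)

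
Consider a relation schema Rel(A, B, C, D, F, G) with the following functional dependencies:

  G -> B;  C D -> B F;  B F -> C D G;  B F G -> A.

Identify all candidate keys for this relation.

{B, F}⁺: BF→CDG adds C, D, G; BFG→A adds A → {A, B, C, D, F, G}. Minimal: {F}⁺ = {F}; {B}⁺ = {B} — none reach the full schema.
{C, D}⁺: CD→BF adds B, F; BF→CDG adds G; BFG→A adds A → {A, B, C, D, F, G}. Minimal: {D}⁺ = {D}; {C}⁺ = {C} — none reach the full schema.
{F, G}⁺: G→B adds B; BF→CDG adds C, D; BFG→A adds A → {A, B, C, D, F, G}. Minimal: {G}⁺ = {B, G}; {F}⁺ = {F} — none reach the full schema.
Any other superkey contains one of these as a subset, so there are no further candidate keys.

(B, F), (C, D), (F, G)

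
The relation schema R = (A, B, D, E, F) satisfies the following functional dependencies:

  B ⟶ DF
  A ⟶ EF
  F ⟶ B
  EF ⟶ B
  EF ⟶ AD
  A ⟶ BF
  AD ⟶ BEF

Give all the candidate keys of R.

{A}, {B, E}, {E, F}

{A}⁺: A→EF adds E, F; F→B adds B; EF→AD adds D → {A, B, D, E, F}.
{B, E}⁺: B→DF adds D, F; EF→AD adds A → {A, B, D, E, F}. Minimal: {E}⁺ = {E}; {B}⁺ = {B, D, F} — none reach the full schema.
{E, F}⁺: F→B adds B; EF→AD adds A, D → {A, B, D, E, F}. Minimal: {F}⁺ = {B, D, F}; {E}⁺ = {E} — none reach the full schema.
Any other superkey contains one of these as a subset, so there are no further candidate keys.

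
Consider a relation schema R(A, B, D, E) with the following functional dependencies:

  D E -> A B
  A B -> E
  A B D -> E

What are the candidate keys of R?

Attribute D never appears on the right-hand side of any dependency, so D must belong to every candidate key.
{D}⁺ = {D}, which is not all of the schema, so we must add further attributes.
{D, E}⁺: DE→AB adds A, B → {A, B, D, E}. Minimal: {E}⁺ = {E}; {D}⁺ = {D} — none reach the full schema.
{A, B, D}⁺: AB→E adds E → {A, B, D, E}. Minimal: {B, D}⁺ = {B, D}; {A, D}⁺ = {A, D}; {A, B}⁺ = {A, B, E} — none reach the full schema.

(D, E); (A, B, D)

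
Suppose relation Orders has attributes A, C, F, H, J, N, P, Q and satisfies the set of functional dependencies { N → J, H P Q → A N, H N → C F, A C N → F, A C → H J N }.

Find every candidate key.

{H, P, Q}⁺: HPQ→AN adds A, N; HN→CF adds C, F; AC→HJN adds J → {A, C, F, H, J, N, P, Q}. Minimal: {P, Q}⁺ = {P, Q}; {H, Q}⁺ = {H, Q}; {H, P}⁺ = {H, P} — none reach the full schema.
{A, C, P, Q}⁺: AC→HJN adds H, J, N; HN→CF adds F → {A, C, F, H, J, N, P, Q}. Minimal: {C, P, Q}⁺ = {C, P, Q}; {A, P, Q}⁺ = {A, P, Q}; {A, C, Q}⁺ = {A, C, F, H, J, N, Q}; … — none reach the full schema.
Any other superkey contains one of these as a subset, so there are no further candidate keys.

{H, P, Q}, {A, C, P, Q}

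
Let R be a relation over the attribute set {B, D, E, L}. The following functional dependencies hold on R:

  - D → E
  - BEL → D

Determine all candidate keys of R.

Attributes B, L never appear on any right-hand side, so every candidate key must contain {B, L}.
{B, L}⁺ = {B, L}, which is not all of the schema, so we must add further attributes.
{B, D, L}⁺: D→E adds E → {B, D, E, L}. Minimal: {D, L}⁺ = {D, E, L}; {B, L}⁺ = {B, L}; {B, D}⁺ = {B, D, E} — none reach the full schema.
{B, E, L}⁺: BEL→D adds D → {B, D, E, L}. Minimal: {E, L}⁺ = {E, L}; {B, L}⁺ = {B, L}; {B, E}⁺ = {B, E} — none reach the full schema.
Any other superkey contains one of these as a subset, so there are no further candidate keys.

(B, D, L), (B, E, L)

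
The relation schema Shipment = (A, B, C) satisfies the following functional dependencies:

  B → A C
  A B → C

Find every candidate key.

Attribute B never appears on the right-hand side of any dependency, so B must belong to every candidate key.
{B}⁺ = {A, B, C}, which is all of the schema, so {B} is the only candidate key.

{B}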